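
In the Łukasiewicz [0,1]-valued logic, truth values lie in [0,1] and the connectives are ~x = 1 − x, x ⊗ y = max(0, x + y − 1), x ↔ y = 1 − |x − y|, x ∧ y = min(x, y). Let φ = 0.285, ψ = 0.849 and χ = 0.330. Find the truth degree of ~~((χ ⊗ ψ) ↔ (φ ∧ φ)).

χ ⊗ ψ = max(0, 0.330 + 0.849 − 1) = max(0, 0.179) = 0.179
φ ∧ φ = min(0.285, 0.285) = 0.285
(χ ⊗ ψ) ↔ (φ ∧ φ) = 1 − |0.179 − 0.285| = 1 − 0.106 = 0.894
~((χ ⊗ ψ) ↔ (φ ∧ φ)) = 1 − 0.894 = 0.106
~~((χ ⊗ ψ) ↔ (φ ∧ φ)) = 1 − 0.106 = 0.894

0.894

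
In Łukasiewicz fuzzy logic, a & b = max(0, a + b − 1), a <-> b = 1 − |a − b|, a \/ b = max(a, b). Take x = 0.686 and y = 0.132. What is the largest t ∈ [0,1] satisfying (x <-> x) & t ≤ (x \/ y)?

x <-> x = 1 − |0.686 − 0.686| = 1 − 0.000 = 1.000
So the left factor is x <-> x = 1.000.
x \/ y = max(0.686, 0.132) = 0.686
So the right-hand bound is x \/ y = 0.686.
The residuum of the Łukasiewicz t-norm gives the supremum: min(1, 1 − 1.000 + 0.686).
1 − 1.000 + 0.686 = 0.686, so t = min(1, 0.686) = 0.686.
Check: 1.000 & 0.686 = max(0, 0.686) = 0.686 ≤ 0.686.

0.686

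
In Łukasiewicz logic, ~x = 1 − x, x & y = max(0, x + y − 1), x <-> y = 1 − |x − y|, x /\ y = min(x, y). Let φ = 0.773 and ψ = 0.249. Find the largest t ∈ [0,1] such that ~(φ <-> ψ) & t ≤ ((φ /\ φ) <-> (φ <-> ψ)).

φ <-> ψ = 1 − |0.773 − 0.249| = 1 − 0.524 = 0.476
~(φ <-> ψ) = 1 − 0.476 = 0.524
So the left factor is ~(φ <-> ψ) = 0.524.
φ /\ φ = min(0.773, 0.773) = 0.773
(φ /\ φ) <-> (φ <-> ψ) = 1 − |0.773 − 0.476| = 1 − 0.297 = 0.703
So the right-hand bound is (φ /\ φ) <-> (φ <-> ψ) = 0.703.
The residuum of the Łukasiewicz t-norm gives the supremum: min(1, 1 − 0.524 + 0.703).
1 − 0.524 + 0.703 = 1.179, so t = min(1, 1.179) = 1.000.
Check: 0.524 & 1.000 = max(0, 0.524) = 0.524 ≤ 0.703.

1.000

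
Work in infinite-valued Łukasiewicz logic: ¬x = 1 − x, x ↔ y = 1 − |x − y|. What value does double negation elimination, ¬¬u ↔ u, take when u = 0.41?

1.00

¬u = 1 − 0.41 = 0.59
¬¬u = 1 − 0.59 = 0.41
¬¬u ↔ u = 1 − |0.41 − 0.41| = 1 − 0.00 = 1.00
(As expected: always 1 in Ł∞ since negation is involutive.)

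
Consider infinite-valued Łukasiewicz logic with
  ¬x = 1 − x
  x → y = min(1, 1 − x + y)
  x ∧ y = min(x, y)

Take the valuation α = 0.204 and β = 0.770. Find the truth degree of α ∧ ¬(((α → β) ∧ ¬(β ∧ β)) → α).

α → β = min(1, 1 − 0.204 + 0.770) = min(1, 1.566) = 1.000
β ∧ β = min(0.770, 0.770) = 0.770
¬(β ∧ β) = 1 − 0.770 = 0.230
(α → β) ∧ ¬(β ∧ β) = min(1.000, 0.230) = 0.230
((α → β) ∧ ¬(β ∧ β)) → α = min(1, 1 − 0.230 + 0.204) = min(1, 0.974) = 0.974
¬(((α → β) ∧ ¬(β ∧ β)) → α) = 1 − 0.974 = 0.026
α ∧ ¬(((α → β) ∧ ¬(β ∧ β)) → α) = min(0.204, 0.026) = 0.026

0.026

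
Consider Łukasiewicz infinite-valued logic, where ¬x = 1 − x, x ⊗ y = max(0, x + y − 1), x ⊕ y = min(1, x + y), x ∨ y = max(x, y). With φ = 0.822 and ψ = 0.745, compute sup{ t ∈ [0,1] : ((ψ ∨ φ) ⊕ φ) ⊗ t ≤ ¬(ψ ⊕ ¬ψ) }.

0.000

ψ ∨ φ = max(0.745, 0.822) = 0.822
(ψ ∨ φ) ⊕ φ = min(1, 0.822 + 0.822) = min(1, 1.644) = 1.000
So the left factor is (ψ ∨ φ) ⊕ φ = 1.000.
¬ψ = 1 − 0.745 = 0.255
ψ ⊕ ¬ψ = min(1, 0.745 + 0.255) = min(1, 1.000) = 1.000
¬(ψ ⊕ ¬ψ) = 1 − 1.000 = 0.000
So the right-hand bound is ¬(ψ ⊕ ¬ψ) = 0.000.
The residuum of the Łukasiewicz t-norm gives the supremum: min(1, 1 − 1.000 + 0.000).
1 − 1.000 + 0.000 = 0.000, so t = min(1, 0.000) = 0.000.
Check: 1.000 ⊗ 0.000 = max(0, 0.000) = 0.000 ≤ 0.000.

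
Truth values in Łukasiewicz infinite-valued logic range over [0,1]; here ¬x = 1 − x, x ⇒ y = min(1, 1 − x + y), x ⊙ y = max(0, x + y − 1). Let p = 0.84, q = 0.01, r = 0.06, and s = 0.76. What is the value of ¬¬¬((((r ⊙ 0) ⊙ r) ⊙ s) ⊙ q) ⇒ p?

0.84

r ⊙ 0 = max(0, 0.06 + 0.00 − 1) = max(0, -0.94) = 0.00
(r ⊙ 0) ⊙ r = max(0, 0.00 + 0.06 − 1) = max(0, -0.94) = 0.00
((r ⊙ 0) ⊙ r) ⊙ s = max(0, 0.00 + 0.76 − 1) = max(0, -0.24) = 0.00
(((r ⊙ 0) ⊙ r) ⊙ s) ⊙ q = max(0, 0.00 + 0.01 − 1) = max(0, -0.99) = 0.00
¬((((r ⊙ 0) ⊙ r) ⊙ s) ⊙ q) = 1 − 0.00 = 1.00
¬¬((((r ⊙ 0) ⊙ r) ⊙ s) ⊙ q) = 1 − 1.00 = 0.00
¬¬¬((((r ⊙ 0) ⊙ r) ⊙ s) ⊙ q) = 1 − 0.00 = 1.00
¬¬¬((((r ⊙ 0) ⊙ r) ⊙ s) ⊙ q) ⇒ p = min(1, 1 − 1.00 + 0.84) = min(1, 0.84) = 0.84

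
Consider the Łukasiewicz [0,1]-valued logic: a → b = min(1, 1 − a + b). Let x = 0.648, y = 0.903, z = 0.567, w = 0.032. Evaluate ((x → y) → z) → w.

x → y = min(1, 1 − 0.648 + 0.903) = min(1, 1.255) = 1.000
(x → y) → z = min(1, 1 − 1.000 + 0.567) = min(1, 0.567) = 0.567
((x → y) → z) → w = min(1, 1 − 0.567 + 0.032) = min(1, 0.465) = 0.465

0.465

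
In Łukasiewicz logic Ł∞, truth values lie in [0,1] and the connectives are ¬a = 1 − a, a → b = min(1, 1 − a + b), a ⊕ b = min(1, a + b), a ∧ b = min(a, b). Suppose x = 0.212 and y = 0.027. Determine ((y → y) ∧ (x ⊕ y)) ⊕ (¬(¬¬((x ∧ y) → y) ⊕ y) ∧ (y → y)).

0.239

y → y = min(1, 1 − 0.027 + 0.027) = min(1, 1.000) = 1.000
x ⊕ y = min(1, 0.212 + 0.027) = min(1, 0.239) = 0.239
(y → y) ∧ (x ⊕ y) = min(1.000, 0.239) = 0.239
x ∧ y = min(0.212, 0.027) = 0.027
(x ∧ y) → y = min(1, 1 − 0.027 + 0.027) = min(1, 1.000) = 1.000
¬((x ∧ y) → y) = 1 − 1.000 = 0.000
¬¬((x ∧ y) → y) = 1 − 0.000 = 1.000
¬¬((x ∧ y) → y) ⊕ y = min(1, 1.000 + 0.027) = min(1, 1.027) = 1.000
¬(¬¬((x ∧ y) → y) ⊕ y) = 1 − 1.000 = 0.000
¬(¬¬((x ∧ y) → y) ⊕ y) ∧ (y → y) = min(0.000, 1.000) = 0.000
((y → y) ∧ (x ⊕ y)) ⊕ (¬(¬¬((x ∧ y) → y) ⊕ y) ∧ (y → y)) = min(1, 0.239 + 0.000) = min(1, 0.239) = 0.239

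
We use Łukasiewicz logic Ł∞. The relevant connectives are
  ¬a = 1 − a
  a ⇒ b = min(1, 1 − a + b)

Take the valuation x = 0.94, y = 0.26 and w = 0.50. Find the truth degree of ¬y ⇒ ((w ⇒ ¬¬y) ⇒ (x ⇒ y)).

0.82

¬y = 1 − 0.26 = 0.74
¬¬y = 1 − 0.74 = 0.26
w ⇒ ¬¬y = min(1, 1 − 0.50 + 0.26) = min(1, 0.76) = 0.76
x ⇒ y = min(1, 1 − 0.94 + 0.26) = min(1, 0.32) = 0.32
(w ⇒ ¬¬y) ⇒ (x ⇒ y) = min(1, 1 − 0.76 + 0.32) = min(1, 0.56) = 0.56
¬y ⇒ ((w ⇒ ¬¬y) ⇒ (x ⇒ y)) = min(1, 1 − 0.74 + 0.56) = min(1, 0.82) = 0.82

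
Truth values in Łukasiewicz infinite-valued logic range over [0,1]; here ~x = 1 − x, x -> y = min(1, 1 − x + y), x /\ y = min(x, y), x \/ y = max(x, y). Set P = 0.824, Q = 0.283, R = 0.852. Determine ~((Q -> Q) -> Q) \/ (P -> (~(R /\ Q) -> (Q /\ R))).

Q -> Q = min(1, 1 − 0.283 + 0.283) = min(1, 1.000) = 1.000
(Q -> Q) -> Q = min(1, 1 − 1.000 + 0.283) = min(1, 0.283) = 0.283
~((Q -> Q) -> Q) = 1 − 0.283 = 0.717
R /\ Q = min(0.852, 0.283) = 0.283
~(R /\ Q) = 1 − 0.283 = 0.717
Q /\ R = min(0.283, 0.852) = 0.283
~(R /\ Q) -> (Q /\ R) = min(1, 1 − 0.717 + 0.283) = min(1, 0.566) = 0.566
P -> (~(R /\ Q) -> (Q /\ R)) = min(1, 1 − 0.824 + 0.566) = min(1, 0.742) = 0.742
~((Q -> Q) -> Q) \/ (P -> (~(R /\ Q) -> (Q /\ R))) = max(0.717, 0.742) = 0.742

0.742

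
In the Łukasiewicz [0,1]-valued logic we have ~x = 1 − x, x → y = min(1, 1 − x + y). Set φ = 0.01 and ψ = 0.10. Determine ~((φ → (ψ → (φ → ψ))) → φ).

φ → ψ = min(1, 1 − 0.01 + 0.10) = min(1, 1.09) = 1.00
ψ → (φ → ψ) = min(1, 1 − 0.10 + 1.00) = min(1, 1.90) = 1.00
φ → (ψ → (φ → ψ)) = min(1, 1 − 0.01 + 1.00) = min(1, 1.99) = 1.00
(φ → (ψ → (φ → ψ))) → φ = min(1, 1 − 1.00 + 0.01) = min(1, 0.01) = 0.01
~((φ → (ψ → (φ → ψ))) → φ) = 1 − 0.01 = 0.99

0.99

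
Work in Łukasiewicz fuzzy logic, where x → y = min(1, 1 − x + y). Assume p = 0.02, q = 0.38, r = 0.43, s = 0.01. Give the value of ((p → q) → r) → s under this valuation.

0.58

p → q = min(1, 1 − 0.02 + 0.38) = min(1, 1.36) = 1.00
(p → q) → r = min(1, 1 − 1.00 + 0.43) = min(1, 0.43) = 0.43
((p → q) → r) → s = min(1, 1 − 0.43 + 0.01) = min(1, 0.58) = 0.58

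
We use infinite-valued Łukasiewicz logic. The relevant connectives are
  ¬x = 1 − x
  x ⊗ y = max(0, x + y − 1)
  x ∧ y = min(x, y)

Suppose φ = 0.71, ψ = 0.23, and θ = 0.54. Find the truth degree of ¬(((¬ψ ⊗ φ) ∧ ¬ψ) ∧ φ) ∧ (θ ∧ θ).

0.52

¬ψ = 1 − 0.23 = 0.77
¬ψ ⊗ φ = max(0, 0.77 + 0.71 − 1) = max(0, 0.48) = 0.48
(¬ψ ⊗ φ) ∧ ¬ψ = min(0.48, 0.77) = 0.48
((¬ψ ⊗ φ) ∧ ¬ψ) ∧ φ = min(0.48, 0.71) = 0.48
¬(((¬ψ ⊗ φ) ∧ ¬ψ) ∧ φ) = 1 − 0.48 = 0.52
θ ∧ θ = min(0.54, 0.54) = 0.54
¬(((¬ψ ⊗ φ) ∧ ¬ψ) ∧ φ) ∧ (θ ∧ θ) = min(0.52, 0.54) = 0.52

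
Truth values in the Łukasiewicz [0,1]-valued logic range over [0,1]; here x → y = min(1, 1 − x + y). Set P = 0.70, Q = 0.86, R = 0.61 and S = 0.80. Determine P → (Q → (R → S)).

1.00

R → S = min(1, 1 − 0.61 + 0.80) = min(1, 1.19) = 1.00
Q → (R → S) = min(1, 1 − 0.86 + 1.00) = min(1, 1.14) = 1.00
P → (Q → (R → S)) = min(1, 1 − 0.70 + 1.00) = min(1, 1.30) = 1.00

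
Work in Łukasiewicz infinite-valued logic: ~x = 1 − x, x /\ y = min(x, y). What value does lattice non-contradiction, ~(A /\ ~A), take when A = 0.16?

~A = 1 − 0.16 = 0.84
A /\ ~A = min(0.16, 0.84) = 0.16
~(A /\ ~A) = 1 − 0.16 = 0.84
(The value 0.84 < 1 shows this instance is not satisfied; not a Ł∞-tautology — its value is 1 − min(a, 1−a).)

0.84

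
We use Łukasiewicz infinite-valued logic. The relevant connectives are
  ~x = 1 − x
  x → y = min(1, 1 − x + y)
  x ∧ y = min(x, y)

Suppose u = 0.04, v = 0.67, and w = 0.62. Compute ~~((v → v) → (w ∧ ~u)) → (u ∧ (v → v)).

v → v = min(1, 1 − 0.67 + 0.67) = min(1, 1.00) = 1.00
~u = 1 − 0.04 = 0.96
w ∧ ~u = min(0.62, 0.96) = 0.62
(v → v) → (w ∧ ~u) = min(1, 1 − 1.00 + 0.62) = min(1, 0.62) = 0.62
~((v → v) → (w ∧ ~u)) = 1 − 0.62 = 0.38
~~((v → v) → (w ∧ ~u)) = 1 − 0.38 = 0.62
u ∧ (v → v) = min(0.04, 1.00) = 0.04
~~((v → v) → (w ∧ ~u)) → (u ∧ (v → v)) = min(1, 1 − 0.62 + 0.04) = min(1, 0.42) = 0.42

0.42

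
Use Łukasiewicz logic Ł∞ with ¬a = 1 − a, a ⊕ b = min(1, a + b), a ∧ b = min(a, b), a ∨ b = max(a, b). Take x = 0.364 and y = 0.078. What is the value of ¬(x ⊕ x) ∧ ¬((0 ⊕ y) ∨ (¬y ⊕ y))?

0.000

x ⊕ x = min(1, 0.364 + 0.364) = min(1, 0.728) = 0.728
¬(x ⊕ x) = 1 − 0.728 = 0.272
0 ⊕ y = min(1, 0.000 + 0.078) = min(1, 0.078) = 0.078
¬y = 1 − 0.078 = 0.922
¬y ⊕ y = min(1, 0.922 + 0.078) = min(1, 1.000) = 1.000
(0 ⊕ y) ∨ (¬y ⊕ y) = max(0.078, 1.000) = 1.000
¬((0 ⊕ y) ∨ (¬y ⊕ y)) = 1 − 1.000 = 0.000
¬(x ⊕ x) ∧ ¬((0 ⊕ y) ∨ (¬y ⊕ y)) = min(0.272, 0.000) = 0.000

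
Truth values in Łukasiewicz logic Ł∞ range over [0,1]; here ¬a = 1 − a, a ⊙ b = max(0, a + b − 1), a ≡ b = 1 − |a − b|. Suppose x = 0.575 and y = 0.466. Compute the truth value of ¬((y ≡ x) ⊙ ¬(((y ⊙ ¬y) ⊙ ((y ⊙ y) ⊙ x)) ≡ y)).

y ≡ x = 1 − |0.466 − 0.575| = 1 − 0.109 = 0.891
¬y = 1 − 0.466 = 0.534
y ⊙ ¬y = max(0, 0.466 + 0.534 − 1) = max(0, 0.000) = 0.000
y ⊙ y = max(0, 0.466 + 0.466 − 1) = max(0, -0.068) = 0.000
(y ⊙ y) ⊙ x = max(0, 0.000 + 0.575 − 1) = max(0, -0.425) = 0.000
(y ⊙ ¬y) ⊙ ((y ⊙ y) ⊙ x) = max(0, 0.000 + 0.000 − 1) = max(0, -1.000) = 0.000
((y ⊙ ¬y) ⊙ ((y ⊙ y) ⊙ x)) ≡ y = 1 − |0.000 − 0.466| = 1 − 0.466 = 0.534
¬(((y ⊙ ¬y) ⊙ ((y ⊙ y) ⊙ x)) ≡ y) = 1 − 0.534 = 0.466
(y ≡ x) ⊙ ¬(((y ⊙ ¬y) ⊙ ((y ⊙ y) ⊙ x)) ≡ y) = max(0, 0.891 + 0.466 − 1) = max(0, 0.357) = 0.357
¬((y ≡ x) ⊙ ¬(((y ⊙ ¬y) ⊙ ((y ⊙ y) ⊙ x)) ≡ y)) = 1 − 0.357 = 0.643

0.643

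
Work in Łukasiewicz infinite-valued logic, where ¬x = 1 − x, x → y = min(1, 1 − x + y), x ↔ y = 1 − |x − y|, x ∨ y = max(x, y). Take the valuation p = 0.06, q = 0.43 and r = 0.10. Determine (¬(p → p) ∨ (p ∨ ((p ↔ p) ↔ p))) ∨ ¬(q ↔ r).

0.33

p → p = min(1, 1 − 0.06 + 0.06) = min(1, 1.00) = 1.00
¬(p → p) = 1 − 1.00 = 0.00
p ↔ p = 1 − |0.06 − 0.06| = 1 − 0.00 = 1.00
(p ↔ p) ↔ p = 1 − |1.00 − 0.06| = 1 − 0.94 = 0.06
p ∨ ((p ↔ p) ↔ p) = max(0.06, 0.06) = 0.06
¬(p → p) ∨ (p ∨ ((p ↔ p) ↔ p)) = max(0.00, 0.06) = 0.06
q ↔ r = 1 − |0.43 − 0.10| = 1 − 0.33 = 0.67
¬(q ↔ r) = 1 − 0.67 = 0.33
(¬(p → p) ∨ (p ∨ ((p ↔ p) ↔ p))) ∨ ¬(q ↔ r) = max(0.06, 0.33) = 0.33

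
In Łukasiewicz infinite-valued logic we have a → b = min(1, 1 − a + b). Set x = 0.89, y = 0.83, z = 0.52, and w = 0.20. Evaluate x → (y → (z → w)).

0.96

z → w = min(1, 1 − 0.52 + 0.20) = min(1, 0.68) = 0.68
y → (z → w) = min(1, 1 − 0.83 + 0.68) = min(1, 0.85) = 0.85
x → (y → (z → w)) = min(1, 1 − 0.89 + 0.85) = min(1, 0.96) = 0.96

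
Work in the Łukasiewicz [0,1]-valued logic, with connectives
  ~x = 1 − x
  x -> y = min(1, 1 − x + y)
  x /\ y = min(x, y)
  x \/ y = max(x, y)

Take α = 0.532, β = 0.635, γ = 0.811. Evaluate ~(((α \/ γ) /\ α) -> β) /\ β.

α \/ γ = max(0.532, 0.811) = 0.811
(α \/ γ) /\ α = min(0.811, 0.532) = 0.532
((α \/ γ) /\ α) -> β = min(1, 1 − 0.532 + 0.635) = min(1, 1.103) = 1.000
~(((α \/ γ) /\ α) -> β) = 1 − 1.000 = 0.000
~(((α \/ γ) /\ α) -> β) /\ β = min(0.000, 0.635) = 0.000

0.000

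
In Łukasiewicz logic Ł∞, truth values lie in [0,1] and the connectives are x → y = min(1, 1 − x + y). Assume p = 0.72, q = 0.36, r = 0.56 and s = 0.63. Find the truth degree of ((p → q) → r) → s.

0.71

p → q = min(1, 1 − 0.72 + 0.36) = min(1, 0.64) = 0.64
(p → q) → r = min(1, 1 − 0.64 + 0.56) = min(1, 0.92) = 0.92
((p → q) → r) → s = min(1, 1 − 0.92 + 0.63) = min(1, 0.71) = 0.71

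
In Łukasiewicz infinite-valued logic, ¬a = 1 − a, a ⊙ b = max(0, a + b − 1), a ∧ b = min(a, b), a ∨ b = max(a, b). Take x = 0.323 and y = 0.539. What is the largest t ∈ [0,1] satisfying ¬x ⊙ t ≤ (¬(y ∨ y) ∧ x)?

0.646

¬x = 1 − 0.323 = 0.677
So the left factor is ¬x = 0.677.
y ∨ y = max(0.539, 0.539) = 0.539
¬(y ∨ y) = 1 − 0.539 = 0.461
¬(y ∨ y) ∧ x = min(0.461, 0.323) = 0.323
So the right-hand bound is ¬(y ∨ y) ∧ x = 0.323.
The residuum of the Łukasiewicz t-norm gives the supremum: min(1, 1 − 0.677 + 0.323).
1 − 0.677 + 0.323 = 0.646, so t = min(1, 0.646) = 0.646.
Check: 0.677 ⊙ 0.646 = max(0, 0.323) = 0.323 ≤ 0.323.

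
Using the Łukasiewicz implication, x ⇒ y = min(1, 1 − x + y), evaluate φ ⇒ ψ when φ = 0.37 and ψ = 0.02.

φ ⇒ ψ = min(1, 1 − 0.37 + 0.02) = min(1, 0.65) = 0.65
For comparison, the Gödel implication (1 if x ≤ y else y) would give 0.02.

0.65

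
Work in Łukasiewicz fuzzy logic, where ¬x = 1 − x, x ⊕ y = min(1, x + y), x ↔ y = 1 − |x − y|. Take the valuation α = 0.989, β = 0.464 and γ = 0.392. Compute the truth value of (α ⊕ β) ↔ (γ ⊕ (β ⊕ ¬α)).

α ⊕ β = min(1, 0.989 + 0.464) = min(1, 1.453) = 1.000
¬α = 1 − 0.989 = 0.011
β ⊕ ¬α = min(1, 0.464 + 0.011) = min(1, 0.475) = 0.475
γ ⊕ (β ⊕ ¬α) = min(1, 0.392 + 0.475) = min(1, 0.867) = 0.867
(α ⊕ β) ↔ (γ ⊕ (β ⊕ ¬α)) = 1 − |1.000 − 0.867| = 1 − 0.133 = 0.867

0.867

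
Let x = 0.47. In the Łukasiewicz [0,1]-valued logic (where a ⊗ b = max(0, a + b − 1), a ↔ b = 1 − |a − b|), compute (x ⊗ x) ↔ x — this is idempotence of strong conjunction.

0.53

x ⊗ x = max(0, 0.47 + 0.47 − 1) = max(0, -0.06) = 0.00
(x ⊗ x) ↔ x = 1 − |0.00 − 0.47| = 1 − 0.47 = 0.53
(The value 0.53 < 1 shows this instance is not satisfied; fails in Ł∞ since a ⊗ a = max(0, 2a−1) ≠ a in general.)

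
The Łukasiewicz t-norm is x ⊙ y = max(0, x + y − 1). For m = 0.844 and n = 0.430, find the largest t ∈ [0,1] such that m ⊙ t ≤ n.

0.586

The residuum of the Łukasiewicz t-norm gives the supremum: min(1, 1 − 0.844 + 0.430).
1 − 0.844 + 0.430 = 0.586, so t = min(1, 0.586) = 0.586.
Check: 0.844 ⊙ 0.586 = max(0, 0.430) = 0.430 ≤ 0.430.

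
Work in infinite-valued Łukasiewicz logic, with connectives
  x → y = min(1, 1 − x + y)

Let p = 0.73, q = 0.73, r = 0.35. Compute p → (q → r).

0.89

q → r = min(1, 1 − 0.73 + 0.35) = min(1, 0.62) = 0.62
p → (q → r) = min(1, 1 − 0.73 + 0.62) = min(1, 0.89) = 0.89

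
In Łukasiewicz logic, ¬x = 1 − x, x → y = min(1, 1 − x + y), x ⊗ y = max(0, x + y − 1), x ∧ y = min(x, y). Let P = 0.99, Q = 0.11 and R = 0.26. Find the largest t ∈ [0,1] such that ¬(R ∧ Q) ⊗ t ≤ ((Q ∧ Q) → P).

R ∧ Q = min(0.26, 0.11) = 0.11
¬(R ∧ Q) = 1 − 0.11 = 0.89
So the left factor is ¬(R ∧ Q) = 0.89.
Q ∧ Q = min(0.11, 0.11) = 0.11
(Q ∧ Q) → P = min(1, 1 − 0.11 + 0.99) = min(1, 1.88) = 1.00
So the right-hand bound is (Q ∧ Q) → P = 1.00.
The residuum of the Łukasiewicz t-norm gives the supremum: min(1, 1 − 0.89 + 1.00).
1 − 0.89 + 1.00 = 1.11, so t = min(1, 1.11) = 1.00.
Check: 0.89 ⊗ 1.00 = max(0, 0.89) = 0.89 ≤ 1.00.

1.00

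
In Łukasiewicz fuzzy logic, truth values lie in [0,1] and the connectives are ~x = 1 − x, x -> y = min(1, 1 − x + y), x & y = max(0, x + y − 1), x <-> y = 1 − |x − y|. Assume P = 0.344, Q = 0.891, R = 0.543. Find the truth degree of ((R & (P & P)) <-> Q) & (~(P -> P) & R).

0.000

P & P = max(0, 0.344 + 0.344 − 1) = max(0, -0.312) = 0.000
R & (P & P) = max(0, 0.543 + 0.000 − 1) = max(0, -0.457) = 0.000
(R & (P & P)) <-> Q = 1 − |0.000 − 0.891| = 1 − 0.891 = 0.109
P -> P = min(1, 1 − 0.344 + 0.344) = min(1, 1.000) = 1.000
~(P -> P) = 1 − 1.000 = 0.000
~(P -> P) & R = max(0, 0.000 + 0.543 − 1) = max(0, -0.457) = 0.000
((R & (P & P)) <-> Q) & (~(P -> P) & R) = max(0, 0.109 + 0.000 − 1) = max(0, -0.891) = 0.000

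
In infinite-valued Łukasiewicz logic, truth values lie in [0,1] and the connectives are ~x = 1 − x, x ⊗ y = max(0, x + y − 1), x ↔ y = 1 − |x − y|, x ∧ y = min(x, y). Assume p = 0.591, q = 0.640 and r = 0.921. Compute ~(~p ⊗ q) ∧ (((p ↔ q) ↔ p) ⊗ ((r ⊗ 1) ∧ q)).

~p = 1 − 0.591 = 0.409
~p ⊗ q = max(0, 0.409 + 0.640 − 1) = max(0, 0.049) = 0.049
~(~p ⊗ q) = 1 − 0.049 = 0.951
p ↔ q = 1 − |0.591 − 0.640| = 1 − 0.049 = 0.951
(p ↔ q) ↔ p = 1 − |0.951 − 0.591| = 1 − 0.360 = 0.640
r ⊗ 1 = max(0, 0.921 + 1.000 − 1) = max(0, 0.921) = 0.921
(r ⊗ 1) ∧ q = min(0.921, 0.640) = 0.640
((p ↔ q) ↔ p) ⊗ ((r ⊗ 1) ∧ q) = max(0, 0.640 + 0.640 − 1) = max(0, 0.280) = 0.280
~(~p ⊗ q) ∧ (((p ↔ q) ↔ p) ⊗ ((r ⊗ 1) ∧ q)) = min(0.951, 0.280) = 0.280

0.280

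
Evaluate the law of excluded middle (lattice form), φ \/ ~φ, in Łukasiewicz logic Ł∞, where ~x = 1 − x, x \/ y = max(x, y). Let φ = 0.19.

~φ = 1 − 0.19 = 0.81
φ \/ ~φ = max(0.19, 0.81) = 0.81
(The value 0.81 < 1 shows this instance is not satisfied; not a Ł∞-tautology — its value is max(a, 1−a).)

0.81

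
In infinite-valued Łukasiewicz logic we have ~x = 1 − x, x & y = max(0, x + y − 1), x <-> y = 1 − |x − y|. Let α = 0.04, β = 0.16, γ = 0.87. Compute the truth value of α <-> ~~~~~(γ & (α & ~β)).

~β = 1 − 0.16 = 0.84
α & ~β = max(0, 0.04 + 0.84 − 1) = max(0, -0.12) = 0.00
γ & (α & ~β) = max(0, 0.87 + 0.00 − 1) = max(0, -0.13) = 0.00
~(γ & (α & ~β)) = 1 − 0.00 = 1.00
~~(γ & (α & ~β)) = 1 − 1.00 = 0.00
~~~(γ & (α & ~β)) = 1 − 0.00 = 1.00
~~~~(γ & (α & ~β)) = 1 − 1.00 = 0.00
~~~~~(γ & (α & ~β)) = 1 − 0.00 = 1.00
α <-> ~~~~~(γ & (α & ~β)) = 1 − |0.04 − 1.00| = 1 − 0.96 = 0.04

0.04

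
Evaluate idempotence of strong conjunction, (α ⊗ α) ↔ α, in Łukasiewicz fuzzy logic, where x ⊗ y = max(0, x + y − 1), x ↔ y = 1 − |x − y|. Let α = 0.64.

α ⊗ α = max(0, 0.64 + 0.64 − 1) = max(0, 0.28) = 0.28
(α ⊗ α) ↔ α = 1 − |0.28 − 0.64| = 1 − 0.36 = 0.64
(The value 0.64 < 1 shows this instance is not satisfied; fails in Ł∞ since a ⊗ a = max(0, 2a−1) ≠ a in general.)

0.64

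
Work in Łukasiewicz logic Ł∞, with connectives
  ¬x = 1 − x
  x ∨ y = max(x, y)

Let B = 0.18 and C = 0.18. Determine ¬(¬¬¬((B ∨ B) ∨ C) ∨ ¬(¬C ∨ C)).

B ∨ B = max(0.18, 0.18) = 0.18
(B ∨ B) ∨ C = max(0.18, 0.18) = 0.18
¬((B ∨ B) ∨ C) = 1 − 0.18 = 0.82
¬¬((B ∨ B) ∨ C) = 1 − 0.82 = 0.18
¬¬¬((B ∨ B) ∨ C) = 1 − 0.18 = 0.82
¬C = 1 − 0.18 = 0.82
¬C ∨ C = max(0.82, 0.18) = 0.82
¬(¬C ∨ C) = 1 − 0.82 = 0.18
¬¬¬((B ∨ B) ∨ C) ∨ ¬(¬C ∨ C) = max(0.82, 0.18) = 0.82
¬(¬¬¬((B ∨ B) ∨ C) ∨ ¬(¬C ∨ C)) = 1 − 0.82 = 0.18

0.18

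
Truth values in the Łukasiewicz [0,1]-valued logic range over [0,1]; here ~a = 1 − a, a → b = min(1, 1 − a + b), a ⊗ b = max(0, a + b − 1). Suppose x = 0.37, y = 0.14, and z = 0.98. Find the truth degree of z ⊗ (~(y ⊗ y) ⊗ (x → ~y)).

0.98

y ⊗ y = max(0, 0.14 + 0.14 − 1) = max(0, -0.72) = 0.00
~(y ⊗ y) = 1 − 0.00 = 1.00
~y = 1 − 0.14 = 0.86
x → ~y = min(1, 1 − 0.37 + 0.86) = min(1, 1.49) = 1.00
~(y ⊗ y) ⊗ (x → ~y) = max(0, 1.00 + 1.00 − 1) = max(0, 1.00) = 1.00
z ⊗ (~(y ⊗ y) ⊗ (x → ~y)) = max(0, 0.98 + 1.00 − 1) = max(0, 0.98) = 0.98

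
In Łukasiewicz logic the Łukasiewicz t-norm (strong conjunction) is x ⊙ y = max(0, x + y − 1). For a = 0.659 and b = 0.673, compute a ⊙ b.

a ⊙ b = max(0, 0.659 + 0.673 − 1) = max(0, 0.332) = 0.332
For comparison, the Gödel (minimum) t-norm min(x, y) would give 0.659.

0.332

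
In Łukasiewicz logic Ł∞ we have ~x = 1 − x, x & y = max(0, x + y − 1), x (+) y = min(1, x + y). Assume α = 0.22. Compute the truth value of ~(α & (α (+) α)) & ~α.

0.78

α (+) α = min(1, 0.22 + 0.22) = min(1, 0.44) = 0.44
α & (α (+) α) = max(0, 0.22 + 0.44 − 1) = max(0, -0.34) = 0.00
~(α & (α (+) α)) = 1 − 0.00 = 1.00
~α = 1 − 0.22 = 0.78
~(α & (α (+) α)) & ~α = max(0, 1.00 + 0.78 − 1) = max(0, 0.78) = 0.78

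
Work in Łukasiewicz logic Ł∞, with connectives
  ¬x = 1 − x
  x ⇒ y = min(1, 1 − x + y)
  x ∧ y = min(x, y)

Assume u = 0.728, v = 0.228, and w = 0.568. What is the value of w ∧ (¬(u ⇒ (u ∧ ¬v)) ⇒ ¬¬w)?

0.568

¬v = 1 − 0.228 = 0.772
u ∧ ¬v = min(0.728, 0.772) = 0.728
u ⇒ (u ∧ ¬v) = min(1, 1 − 0.728 + 0.728) = min(1, 1.000) = 1.000
¬(u ⇒ (u ∧ ¬v)) = 1 − 1.000 = 0.000
¬w = 1 − 0.568 = 0.432
¬¬w = 1 − 0.432 = 0.568
¬(u ⇒ (u ∧ ¬v)) ⇒ ¬¬w = min(1, 1 − 0.000 + 0.568) = min(1, 1.568) = 1.000
w ∧ (¬(u ⇒ (u ∧ ¬v)) ⇒ ¬¬w) = min(0.568, 1.000) = 0.568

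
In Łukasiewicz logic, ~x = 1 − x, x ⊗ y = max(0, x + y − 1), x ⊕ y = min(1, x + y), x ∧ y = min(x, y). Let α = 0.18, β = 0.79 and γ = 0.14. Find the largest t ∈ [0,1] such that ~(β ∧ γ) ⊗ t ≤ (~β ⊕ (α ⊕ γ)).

0.67

β ∧ γ = min(0.79, 0.14) = 0.14
~(β ∧ γ) = 1 − 0.14 = 0.86
So the left factor is ~(β ∧ γ) = 0.86.
~β = 1 − 0.79 = 0.21
α ⊕ γ = min(1, 0.18 + 0.14) = min(1, 0.32) = 0.32
~β ⊕ (α ⊕ γ) = min(1, 0.21 + 0.32) = min(1, 0.53) = 0.53
So the right-hand bound is ~β ⊕ (α ⊕ γ) = 0.53.
The residuum of the Łukasiewicz t-norm gives the supremum: min(1, 1 − 0.86 + 0.53).
1 − 0.86 + 0.53 = 0.67, so t = min(1, 0.67) = 0.67.
Check: 0.86 ⊗ 0.67 = max(0, 0.53) = 0.53 ≤ 0.53.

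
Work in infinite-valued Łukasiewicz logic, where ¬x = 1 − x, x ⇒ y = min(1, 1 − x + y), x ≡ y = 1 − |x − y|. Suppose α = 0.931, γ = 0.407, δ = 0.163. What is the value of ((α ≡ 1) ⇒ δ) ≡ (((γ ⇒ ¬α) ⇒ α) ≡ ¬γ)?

0.639

α ≡ 1 = 1 − |0.931 − 1.000| = 1 − 0.069 = 0.931
(α ≡ 1) ⇒ δ = min(1, 1 − 0.931 + 0.163) = min(1, 0.232) = 0.232
¬α = 1 − 0.931 = 0.069
γ ⇒ ¬α = min(1, 1 − 0.407 + 0.069) = min(1, 0.662) = 0.662
(γ ⇒ ¬α) ⇒ α = min(1, 1 − 0.662 + 0.931) = min(1, 1.269) = 1.000
¬γ = 1 − 0.407 = 0.593
((γ ⇒ ¬α) ⇒ α) ≡ ¬γ = 1 − |1.000 − 0.593| = 1 − 0.407 = 0.593
((α ≡ 1) ⇒ δ) ≡ (((γ ⇒ ¬α) ⇒ α) ≡ ¬γ) = 1 − |0.232 − 0.593| = 1 − 0.361 = 0.639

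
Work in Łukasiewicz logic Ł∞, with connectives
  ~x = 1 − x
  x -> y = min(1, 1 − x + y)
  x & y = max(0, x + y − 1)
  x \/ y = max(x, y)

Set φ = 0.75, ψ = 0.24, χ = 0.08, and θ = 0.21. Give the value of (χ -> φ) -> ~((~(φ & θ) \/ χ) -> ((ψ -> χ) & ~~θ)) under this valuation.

0.95

χ -> φ = min(1, 1 − 0.08 + 0.75) = min(1, 1.67) = 1.00
φ & θ = max(0, 0.75 + 0.21 − 1) = max(0, -0.04) = 0.00
~(φ & θ) = 1 − 0.00 = 1.00
~(φ & θ) \/ χ = max(1.00, 0.08) = 1.00
ψ -> χ = min(1, 1 − 0.24 + 0.08) = min(1, 0.84) = 0.84
~θ = 1 − 0.21 = 0.79
~~θ = 1 − 0.79 = 0.21
(ψ -> χ) & ~~θ = max(0, 0.84 + 0.21 − 1) = max(0, 0.05) = 0.05
(~(φ & θ) \/ χ) -> ((ψ -> χ) & ~~θ) = min(1, 1 − 1.00 + 0.05) = min(1, 0.05) = 0.05
~((~(φ & θ) \/ χ) -> ((ψ -> χ) & ~~θ)) = 1 − 0.05 = 0.95
(χ -> φ) -> ~((~(φ & θ) \/ χ) -> ((ψ -> χ) & ~~θ)) = min(1, 1 − 1.00 + 0.95) = min(1, 0.95) = 0.95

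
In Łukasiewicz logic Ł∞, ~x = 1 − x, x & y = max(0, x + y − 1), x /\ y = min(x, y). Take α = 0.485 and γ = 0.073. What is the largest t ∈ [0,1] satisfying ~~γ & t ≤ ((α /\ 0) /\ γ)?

~γ = 1 − 0.073 = 0.927
~~γ = 1 − 0.927 = 0.073
So the left factor is ~~γ = 0.073.
α /\ 0 = min(0.485, 0.000) = 0.000
(α /\ 0) /\ γ = min(0.000, 0.073) = 0.000
So the right-hand bound is (α /\ 0) /\ γ = 0.000.
The residuum of the Łukasiewicz t-norm gives the supremum: min(1, 1 − 0.073 + 0.000).
1 − 0.073 + 0.000 = 0.927, so t = min(1, 0.927) = 0.927.
Check: 0.073 & 0.927 = max(0, 0.000) = 0.000 ≤ 0.000.

0.927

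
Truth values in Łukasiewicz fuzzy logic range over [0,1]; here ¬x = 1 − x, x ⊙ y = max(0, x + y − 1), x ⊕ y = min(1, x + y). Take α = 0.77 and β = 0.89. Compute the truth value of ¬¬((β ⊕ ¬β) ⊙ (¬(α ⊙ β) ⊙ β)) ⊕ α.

¬β = 1 − 0.89 = 0.11
β ⊕ ¬β = min(1, 0.89 + 0.11) = min(1, 1.00) = 1.00
α ⊙ β = max(0, 0.77 + 0.89 − 1) = max(0, 0.66) = 0.66
¬(α ⊙ β) = 1 − 0.66 = 0.34
¬(α ⊙ β) ⊙ β = max(0, 0.34 + 0.89 − 1) = max(0, 0.23) = 0.23
(β ⊕ ¬β) ⊙ (¬(α ⊙ β) ⊙ β) = max(0, 1.00 + 0.23 − 1) = max(0, 0.23) = 0.23
¬((β ⊕ ¬β) ⊙ (¬(α ⊙ β) ⊙ β)) = 1 − 0.23 = 0.77
¬¬((β ⊕ ¬β) ⊙ (¬(α ⊙ β) ⊙ β)) = 1 − 0.77 = 0.23
¬¬((β ⊕ ¬β) ⊙ (¬(α ⊙ β) ⊙ β)) ⊕ α = min(1, 0.23 + 0.77) = min(1, 1.00) = 1.00

1.00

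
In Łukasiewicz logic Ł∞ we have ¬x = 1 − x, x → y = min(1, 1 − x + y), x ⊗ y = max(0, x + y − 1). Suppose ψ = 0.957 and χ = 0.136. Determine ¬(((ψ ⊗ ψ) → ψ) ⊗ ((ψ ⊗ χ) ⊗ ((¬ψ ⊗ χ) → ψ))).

0.907

ψ ⊗ ψ = max(0, 0.957 + 0.957 − 1) = max(0, 0.914) = 0.914
(ψ ⊗ ψ) → ψ = min(1, 1 − 0.914 + 0.957) = min(1, 1.043) = 1.000
ψ ⊗ χ = max(0, 0.957 + 0.136 − 1) = max(0, 0.093) = 0.093
¬ψ = 1 − 0.957 = 0.043
¬ψ ⊗ χ = max(0, 0.043 + 0.136 − 1) = max(0, -0.821) = 0.000
(¬ψ ⊗ χ) → ψ = min(1, 1 − 0.000 + 0.957) = min(1, 1.957) = 1.000
(ψ ⊗ χ) ⊗ ((¬ψ ⊗ χ) → ψ) = max(0, 0.093 + 1.000 − 1) = max(0, 0.093) = 0.093
((ψ ⊗ ψ) → ψ) ⊗ ((ψ ⊗ χ) ⊗ ((¬ψ ⊗ χ) → ψ)) = max(0, 1.000 + 0.093 − 1) = max(0, 0.093) = 0.093
¬(((ψ ⊗ ψ) → ψ) ⊗ ((ψ ⊗ χ) ⊗ ((¬ψ ⊗ χ) → ψ))) = 1 − 0.093 = 0.907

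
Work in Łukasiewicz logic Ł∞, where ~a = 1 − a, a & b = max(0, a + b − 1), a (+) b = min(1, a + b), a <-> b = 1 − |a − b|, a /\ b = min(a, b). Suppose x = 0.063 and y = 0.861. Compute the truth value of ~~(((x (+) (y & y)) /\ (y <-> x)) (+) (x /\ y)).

0.265

y & y = max(0, 0.861 + 0.861 − 1) = max(0, 0.722) = 0.722
x (+) (y & y) = min(1, 0.063 + 0.722) = min(1, 0.785) = 0.785
y <-> x = 1 − |0.861 − 0.063| = 1 − 0.798 = 0.202
(x (+) (y & y)) /\ (y <-> x) = min(0.785, 0.202) = 0.202
x /\ y = min(0.063, 0.861) = 0.063
((x (+) (y & y)) /\ (y <-> x)) (+) (x /\ y) = min(1, 0.202 + 0.063) = min(1, 0.265) = 0.265
~(((x (+) (y & y)) /\ (y <-> x)) (+) (x /\ y)) = 1 − 0.265 = 0.735
~~(((x (+) (y & y)) /\ (y <-> x)) (+) (x /\ y)) = 1 − 0.735 = 0.265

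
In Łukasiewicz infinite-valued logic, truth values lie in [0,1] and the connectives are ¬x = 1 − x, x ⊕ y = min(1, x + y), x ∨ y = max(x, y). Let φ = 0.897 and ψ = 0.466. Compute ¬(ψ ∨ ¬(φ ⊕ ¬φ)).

¬φ = 1 − 0.897 = 0.103
φ ⊕ ¬φ = min(1, 0.897 + 0.103) = min(1, 1.000) = 1.000
¬(φ ⊕ ¬φ) = 1 − 1.000 = 0.000
ψ ∨ ¬(φ ⊕ ¬φ) = max(0.466, 0.000) = 0.466
¬(ψ ∨ ¬(φ ⊕ ¬φ)) = 1 − 0.466 = 0.534

0.534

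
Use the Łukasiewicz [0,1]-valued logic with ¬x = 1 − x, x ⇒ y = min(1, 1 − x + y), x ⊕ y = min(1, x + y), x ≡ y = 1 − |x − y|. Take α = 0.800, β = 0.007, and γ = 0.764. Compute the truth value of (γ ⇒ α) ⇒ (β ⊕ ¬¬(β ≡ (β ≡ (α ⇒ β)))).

γ ⇒ α = min(1, 1 − 0.764 + 0.800) = min(1, 1.036) = 1.000
α ⇒ β = min(1, 1 − 0.800 + 0.007) = min(1, 0.207) = 0.207
β ≡ (α ⇒ β) = 1 − |0.007 − 0.207| = 1 − 0.200 = 0.800
β ≡ (β ≡ (α ⇒ β)) = 1 − |0.007 − 0.800| = 1 − 0.793 = 0.207
¬(β ≡ (β ≡ (α ⇒ β))) = 1 − 0.207 = 0.793
¬¬(β ≡ (β ≡ (α ⇒ β))) = 1 − 0.793 = 0.207
β ⊕ ¬¬(β ≡ (β ≡ (α ⇒ β))) = min(1, 0.007 + 0.207) = min(1, 0.214) = 0.214
(γ ⇒ α) ⇒ (β ⊕ ¬¬(β ≡ (β ≡ (α ⇒ β)))) = min(1, 1 − 1.000 + 0.214) = min(1, 0.214) = 0.214

0.214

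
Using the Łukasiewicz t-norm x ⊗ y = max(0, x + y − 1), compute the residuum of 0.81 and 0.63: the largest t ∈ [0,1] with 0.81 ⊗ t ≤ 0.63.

0.82

The residuum of the Łukasiewicz t-norm gives the supremum: min(1, 1 − 0.81 + 0.63).
1 − 0.81 + 0.63 = 0.82, so t = min(1, 0.82) = 0.82.
Check: 0.81 ⊗ 0.82 = max(0, 0.63) = 0.63 ≤ 0.63.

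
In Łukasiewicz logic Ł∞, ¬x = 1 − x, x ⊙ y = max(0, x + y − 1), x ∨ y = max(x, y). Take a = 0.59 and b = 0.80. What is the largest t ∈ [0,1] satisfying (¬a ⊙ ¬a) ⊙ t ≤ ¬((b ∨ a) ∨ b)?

1.00

¬a = 1 − 0.59 = 0.41
¬a ⊙ ¬a = max(0, 0.41 + 0.41 − 1) = max(0, -0.18) = 0.00
So the left factor is ¬a ⊙ ¬a = 0.00.
b ∨ a = max(0.80, 0.59) = 0.80
(b ∨ a) ∨ b = max(0.80, 0.80) = 0.80
¬((b ∨ a) ∨ b) = 1 − 0.80 = 0.20
So the right-hand bound is ¬((b ∨ a) ∨ b) = 0.20.
The residuum of the Łukasiewicz t-norm gives the supremum: min(1, 1 − 0.00 + 0.20).
1 − 0.00 + 0.20 = 1.20, so t = min(1, 1.20) = 1.00.
Check: 0.00 ⊙ 1.00 = max(0, 0.00) = 0.00 ≤ 0.20.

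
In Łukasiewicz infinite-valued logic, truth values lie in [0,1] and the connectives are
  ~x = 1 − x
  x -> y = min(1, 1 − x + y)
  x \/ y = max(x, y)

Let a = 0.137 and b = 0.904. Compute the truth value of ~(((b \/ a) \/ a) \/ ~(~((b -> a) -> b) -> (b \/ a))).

b \/ a = max(0.904, 0.137) = 0.904
(b \/ a) \/ a = max(0.904, 0.137) = 0.904
b -> a = min(1, 1 − 0.904 + 0.137) = min(1, 0.233) = 0.233
(b -> a) -> b = min(1, 1 − 0.233 + 0.904) = min(1, 1.671) = 1.000
~((b -> a) -> b) = 1 − 1.000 = 0.000
~((b -> a) -> b) -> (b \/ a) = min(1, 1 − 0.000 + 0.904) = min(1, 1.904) = 1.000
~(~((b -> a) -> b) -> (b \/ a)) = 1 − 1.000 = 0.000
((b \/ a) \/ a) \/ ~(~((b -> a) -> b) -> (b \/ a)) = max(0.904, 0.000) = 0.904
~(((b \/ a) \/ a) \/ ~(~((b -> a) -> b) -> (b \/ a))) = 1 − 0.904 = 0.096

0.096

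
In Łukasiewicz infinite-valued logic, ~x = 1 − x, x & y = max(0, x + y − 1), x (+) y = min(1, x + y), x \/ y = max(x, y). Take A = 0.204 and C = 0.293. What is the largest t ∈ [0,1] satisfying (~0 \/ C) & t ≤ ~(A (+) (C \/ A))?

0.503

~0 = 1 − 0.000 = 1.000
~0 \/ C = max(1.000, 0.293) = 1.000
So the left factor is ~0 \/ C = 1.000.
C \/ A = max(0.293, 0.204) = 0.293
A (+) (C \/ A) = min(1, 0.204 + 0.293) = min(1, 0.497) = 0.497
~(A (+) (C \/ A)) = 1 − 0.497 = 0.503
So the right-hand bound is ~(A (+) (C \/ A)) = 0.503.
The residuum of the Łukasiewicz t-norm gives the supremum: min(1, 1 − 1.000 + 0.503).
1 − 1.000 + 0.503 = 0.503, so t = min(1, 0.503) = 0.503.
Check: 1.000 & 0.503 = max(0, 0.503) = 0.503 ≤ 0.503.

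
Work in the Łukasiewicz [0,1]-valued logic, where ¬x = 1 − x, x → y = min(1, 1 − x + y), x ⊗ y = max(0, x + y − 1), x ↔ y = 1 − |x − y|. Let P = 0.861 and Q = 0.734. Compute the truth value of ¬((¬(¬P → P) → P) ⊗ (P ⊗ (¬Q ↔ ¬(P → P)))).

0.405

¬P = 1 − 0.861 = 0.139
¬P → P = min(1, 1 − 0.139 + 0.861) = min(1, 1.722) = 1.000
¬(¬P → P) = 1 − 1.000 = 0.000
¬(¬P → P) → P = min(1, 1 − 0.000 + 0.861) = min(1, 1.861) = 1.000
¬Q = 1 − 0.734 = 0.266
P → P = min(1, 1 − 0.861 + 0.861) = min(1, 1.000) = 1.000
¬(P → P) = 1 − 1.000 = 0.000
¬Q ↔ ¬(P → P) = 1 − |0.266 − 0.000| = 1 − 0.266 = 0.734
P ⊗ (¬Q ↔ ¬(P → P)) = max(0, 0.861 + 0.734 − 1) = max(0, 0.595) = 0.595
(¬(¬P → P) → P) ⊗ (P ⊗ (¬Q ↔ ¬(P → P))) = max(0, 1.000 + 0.595 − 1) = max(0, 0.595) = 0.595
¬((¬(¬P → P) → P) ⊗ (P ⊗ (¬Q ↔ ¬(P → P)))) = 1 − 0.595 = 0.405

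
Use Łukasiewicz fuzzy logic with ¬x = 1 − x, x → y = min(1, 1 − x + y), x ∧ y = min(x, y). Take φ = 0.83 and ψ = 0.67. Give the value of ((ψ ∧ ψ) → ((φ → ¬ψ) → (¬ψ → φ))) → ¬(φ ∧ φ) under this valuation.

0.17

ψ ∧ ψ = min(0.67, 0.67) = 0.67
¬ψ = 1 − 0.67 = 0.33
φ → ¬ψ = min(1, 1 − 0.83 + 0.33) = min(1, 0.50) = 0.50
¬ψ → φ = min(1, 1 − 0.33 + 0.83) = min(1, 1.50) = 1.00
(φ → ¬ψ) → (¬ψ → φ) = min(1, 1 − 0.50 + 1.00) = min(1, 1.50) = 1.00
(ψ ∧ ψ) → ((φ → ¬ψ) → (¬ψ → φ)) = min(1, 1 − 0.67 + 1.00) = min(1, 1.33) = 1.00
φ ∧ φ = min(0.83, 0.83) = 0.83
¬(φ ∧ φ) = 1 − 0.83 = 0.17
((ψ ∧ ψ) → ((φ → ¬ψ) → (¬ψ → φ))) → ¬(φ ∧ φ) = min(1, 1 − 1.00 + 0.17) = min(1, 0.17) = 0.17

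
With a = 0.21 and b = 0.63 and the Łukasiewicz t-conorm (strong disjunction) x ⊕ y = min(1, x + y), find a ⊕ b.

a ⊕ b = min(1, 0.21 + 0.63) = min(1, 0.84) = 0.84
For comparison, the Gödel t-conorm max(x, y) would give 0.63.

0.84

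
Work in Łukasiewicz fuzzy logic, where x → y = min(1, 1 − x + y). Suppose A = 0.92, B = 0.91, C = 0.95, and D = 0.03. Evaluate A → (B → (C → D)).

C → D = min(1, 1 − 0.95 + 0.03) = min(1, 0.08) = 0.08
B → (C → D) = min(1, 1 − 0.91 + 0.08) = min(1, 0.17) = 0.17
A → (B → (C → D)) = min(1, 1 − 0.92 + 0.17) = min(1, 0.25) = 0.25

0.25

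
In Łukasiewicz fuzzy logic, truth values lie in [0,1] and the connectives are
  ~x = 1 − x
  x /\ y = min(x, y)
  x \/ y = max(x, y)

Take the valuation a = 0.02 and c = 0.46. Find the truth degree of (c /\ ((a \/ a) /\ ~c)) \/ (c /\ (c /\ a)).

0.02

a \/ a = max(0.02, 0.02) = 0.02
~c = 1 − 0.46 = 0.54
(a \/ a) /\ ~c = min(0.02, 0.54) = 0.02
c /\ ((a \/ a) /\ ~c) = min(0.46, 0.02) = 0.02
c /\ a = min(0.46, 0.02) = 0.02
c /\ (c /\ a) = min(0.46, 0.02) = 0.02
(c /\ ((a \/ a) /\ ~c)) \/ (c /\ (c /\ a)) = max(0.02, 0.02) = 0.02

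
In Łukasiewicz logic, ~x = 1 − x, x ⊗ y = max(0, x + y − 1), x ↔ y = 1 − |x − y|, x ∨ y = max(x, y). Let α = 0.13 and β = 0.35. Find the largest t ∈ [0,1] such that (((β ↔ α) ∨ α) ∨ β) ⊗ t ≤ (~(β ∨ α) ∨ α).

0.87

β ↔ α = 1 − |0.35 − 0.13| = 1 − 0.22 = 0.78
(β ↔ α) ∨ α = max(0.78, 0.13) = 0.78
((β ↔ α) ∨ α) ∨ β = max(0.78, 0.35) = 0.78
So the left factor is ((β ↔ α) ∨ α) ∨ β = 0.78.
β ∨ α = max(0.35, 0.13) = 0.35
~(β ∨ α) = 1 − 0.35 = 0.65
~(β ∨ α) ∨ α = max(0.65, 0.13) = 0.65
So the right-hand bound is ~(β ∨ α) ∨ α = 0.65.
The residuum of the Łukasiewicz t-norm gives the supremum: min(1, 1 − 0.78 + 0.65).
1 − 0.78 + 0.65 = 0.87, so t = min(1, 0.87) = 0.87.
Check: 0.78 ⊗ 0.87 = max(0, 0.65) = 0.65 ≤ 0.65.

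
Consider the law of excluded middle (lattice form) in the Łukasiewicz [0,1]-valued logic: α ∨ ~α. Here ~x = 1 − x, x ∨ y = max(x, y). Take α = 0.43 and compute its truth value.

~α = 1 − 0.43 = 0.57
α ∨ ~α = max(0.43, 0.57) = 0.57
(The value 0.57 < 1 shows this instance is not satisfied; not a Ł∞-tautology — its value is max(a, 1−a).)

0.57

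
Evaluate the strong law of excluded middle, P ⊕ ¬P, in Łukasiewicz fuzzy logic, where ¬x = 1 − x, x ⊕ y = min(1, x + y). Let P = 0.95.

1.00

¬P = 1 − 0.95 = 0.05
P ⊕ ¬P = min(1, 0.95 + 0.05) = min(1, 1.00) = 1.00
(As expected: always 1 in Ł∞ since a ⊕ (1−a) = 1.)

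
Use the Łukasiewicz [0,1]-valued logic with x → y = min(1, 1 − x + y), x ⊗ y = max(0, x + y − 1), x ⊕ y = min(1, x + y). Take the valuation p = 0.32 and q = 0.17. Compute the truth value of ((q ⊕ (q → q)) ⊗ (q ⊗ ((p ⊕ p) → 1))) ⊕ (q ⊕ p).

0.66

q → q = min(1, 1 − 0.17 + 0.17) = min(1, 1.00) = 1.00
q ⊕ (q → q) = min(1, 0.17 + 1.00) = min(1, 1.17) = 1.00
p ⊕ p = min(1, 0.32 + 0.32) = min(1, 0.64) = 0.64
(p ⊕ p) → 1 = min(1, 1 − 0.64 + 1.00) = min(1, 1.36) = 1.00
q ⊗ ((p ⊕ p) → 1) = max(0, 0.17 + 1.00 − 1) = max(0, 0.17) = 0.17
(q ⊕ (q → q)) ⊗ (q ⊗ ((p ⊕ p) → 1)) = max(0, 1.00 + 0.17 − 1) = max(0, 0.17) = 0.17
q ⊕ p = min(1, 0.17 + 0.32) = min(1, 0.49) = 0.49
((q ⊕ (q → q)) ⊗ (q ⊗ ((p ⊕ p) → 1))) ⊕ (q ⊕ p) = min(1, 0.17 + 0.49) = min(1, 0.66) = 0.66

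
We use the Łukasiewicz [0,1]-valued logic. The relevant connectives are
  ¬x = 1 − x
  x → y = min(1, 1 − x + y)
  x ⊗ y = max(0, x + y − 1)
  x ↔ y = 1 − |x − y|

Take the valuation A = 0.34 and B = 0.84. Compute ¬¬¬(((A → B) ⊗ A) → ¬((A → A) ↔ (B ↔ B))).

0.34

A → B = min(1, 1 − 0.34 + 0.84) = min(1, 1.50) = 1.00
(A → B) ⊗ A = max(0, 1.00 + 0.34 − 1) = max(0, 0.34) = 0.34
A → A = min(1, 1 − 0.34 + 0.34) = min(1, 1.00) = 1.00
B ↔ B = 1 − |0.84 − 0.84| = 1 − 0.00 = 1.00
(A → A) ↔ (B ↔ B) = 1 − |1.00 − 1.00| = 1 − 0.00 = 1.00
¬((A → A) ↔ (B ↔ B)) = 1 − 1.00 = 0.00
((A → B) ⊗ A) → ¬((A → A) ↔ (B ↔ B)) = min(1, 1 − 0.34 + 0.00) = min(1, 0.66) = 0.66
¬(((A → B) ⊗ A) → ¬((A → A) ↔ (B ↔ B))) = 1 − 0.66 = 0.34
¬¬(((A → B) ⊗ A) → ¬((A → A) ↔ (B ↔ B))) = 1 − 0.34 = 0.66
¬¬¬(((A → B) ⊗ A) → ¬((A → A) ↔ (B ↔ B))) = 1 − 0.66 = 0.34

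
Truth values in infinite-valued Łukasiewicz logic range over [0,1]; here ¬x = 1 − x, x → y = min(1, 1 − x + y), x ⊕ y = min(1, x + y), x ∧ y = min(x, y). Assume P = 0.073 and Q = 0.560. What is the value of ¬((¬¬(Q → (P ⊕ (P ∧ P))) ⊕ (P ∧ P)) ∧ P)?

P ∧ P = min(0.073, 0.073) = 0.073
P ⊕ (P ∧ P) = min(1, 0.073 + 0.073) = min(1, 0.146) = 0.146
Q → (P ⊕ (P ∧ P)) = min(1, 1 − 0.560 + 0.146) = min(1, 0.586) = 0.586
¬(Q → (P ⊕ (P ∧ P))) = 1 − 0.586 = 0.414
¬¬(Q → (P ⊕ (P ∧ P))) = 1 − 0.414 = 0.586
¬¬(Q → (P ⊕ (P ∧ P))) ⊕ (P ∧ P) = min(1, 0.586 + 0.073) = min(1, 0.659) = 0.659
(¬¬(Q → (P ⊕ (P ∧ P))) ⊕ (P ∧ P)) ∧ P = min(0.659, 0.073) = 0.073
¬((¬¬(Q → (P ⊕ (P ∧ P))) ⊕ (P ∧ P)) ∧ P) = 1 − 0.073 = 0.927

0.927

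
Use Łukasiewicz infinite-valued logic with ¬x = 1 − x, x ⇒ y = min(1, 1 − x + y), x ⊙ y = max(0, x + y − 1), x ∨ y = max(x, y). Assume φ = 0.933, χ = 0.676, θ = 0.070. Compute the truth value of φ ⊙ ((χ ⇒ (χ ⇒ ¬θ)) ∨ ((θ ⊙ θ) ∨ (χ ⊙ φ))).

¬θ = 1 − 0.070 = 0.930
χ ⇒ ¬θ = min(1, 1 − 0.676 + 0.930) = min(1, 1.254) = 1.000
χ ⇒ (χ ⇒ ¬θ) = min(1, 1 − 0.676 + 1.000) = min(1, 1.324) = 1.000
θ ⊙ θ = max(0, 0.070 + 0.070 − 1) = max(0, -0.860) = 0.000
χ ⊙ φ = max(0, 0.676 + 0.933 − 1) = max(0, 0.609) = 0.609
(θ ⊙ θ) ∨ (χ ⊙ φ) = max(0.000, 0.609) = 0.609
(χ ⇒ (χ ⇒ ¬θ)) ∨ ((θ ⊙ θ) ∨ (χ ⊙ φ)) = max(1.000, 0.609) = 1.000
φ ⊙ ((χ ⇒ (χ ⇒ ¬θ)) ∨ ((θ ⊙ θ) ∨ (χ ⊙ φ))) = max(0, 0.933 + 1.000 − 1) = max(0, 0.933) = 0.933

0.933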